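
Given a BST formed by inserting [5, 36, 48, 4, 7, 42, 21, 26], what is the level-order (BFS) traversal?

Tree insertion order: [5, 36, 48, 4, 7, 42, 21, 26]
Tree (level-order array): [5, 4, 36, None, None, 7, 48, None, 21, 42, None, None, 26]
BFS from the root, enqueuing left then right child of each popped node:
  queue [5] -> pop 5, enqueue [4, 36], visited so far: [5]
  queue [4, 36] -> pop 4, enqueue [none], visited so far: [5, 4]
  queue [36] -> pop 36, enqueue [7, 48], visited so far: [5, 4, 36]
  queue [7, 48] -> pop 7, enqueue [21], visited so far: [5, 4, 36, 7]
  queue [48, 21] -> pop 48, enqueue [42], visited so far: [5, 4, 36, 7, 48]
  queue [21, 42] -> pop 21, enqueue [26], visited so far: [5, 4, 36, 7, 48, 21]
  queue [42, 26] -> pop 42, enqueue [none], visited so far: [5, 4, 36, 7, 48, 21, 42]
  queue [26] -> pop 26, enqueue [none], visited so far: [5, 4, 36, 7, 48, 21, 42, 26]
Result: [5, 4, 36, 7, 48, 21, 42, 26]


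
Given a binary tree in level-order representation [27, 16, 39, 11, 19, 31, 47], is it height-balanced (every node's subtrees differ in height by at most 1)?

Tree (level-order array): [27, 16, 39, 11, 19, 31, 47]
Definition: a tree is height-balanced if, at every node, |h(left) - h(right)| <= 1 (empty subtree has height -1).
Bottom-up per-node check:
  node 11: h_left=-1, h_right=-1, diff=0 [OK], height=0
  node 19: h_left=-1, h_right=-1, diff=0 [OK], height=0
  node 16: h_left=0, h_right=0, diff=0 [OK], height=1
  node 31: h_left=-1, h_right=-1, diff=0 [OK], height=0
  node 47: h_left=-1, h_right=-1, diff=0 [OK], height=0
  node 39: h_left=0, h_right=0, diff=0 [OK], height=1
  node 27: h_left=1, h_right=1, diff=0 [OK], height=2
All nodes satisfy the balance condition.
Result: Balanced


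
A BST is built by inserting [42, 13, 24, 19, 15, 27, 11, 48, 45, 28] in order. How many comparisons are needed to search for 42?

Search path for 42: 42
Found: True
Comparisons: 1


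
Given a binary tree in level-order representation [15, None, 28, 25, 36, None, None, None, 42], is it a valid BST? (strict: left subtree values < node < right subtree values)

Level-order array: [15, None, 28, 25, 36, None, None, None, 42]
Validate using subtree bounds (lo, hi): at each node, require lo < value < hi,
then recurse left with hi=value and right with lo=value.
Preorder trace (stopping at first violation):
  at node 15 with bounds (-inf, +inf): OK
  at node 28 with bounds (15, +inf): OK
  at node 25 with bounds (15, 28): OK
  at node 36 with bounds (28, +inf): OK
  at node 42 with bounds (36, +inf): OK
No violation found at any node.
Result: Valid BST


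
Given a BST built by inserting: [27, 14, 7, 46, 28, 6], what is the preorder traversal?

Tree insertion order: [27, 14, 7, 46, 28, 6]
Tree (level-order array): [27, 14, 46, 7, None, 28, None, 6]
Preorder traversal: [27, 14, 7, 6, 46, 28]


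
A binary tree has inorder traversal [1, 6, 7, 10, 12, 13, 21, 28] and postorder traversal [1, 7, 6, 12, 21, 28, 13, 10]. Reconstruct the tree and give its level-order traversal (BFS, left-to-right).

Inorder:   [1, 6, 7, 10, 12, 13, 21, 28]
Postorder: [1, 7, 6, 12, 21, 28, 13, 10]
Algorithm: postorder visits root last, so walk postorder right-to-left;
each value is the root of the current inorder slice — split it at that
value, recurse on the right subtree first, then the left.
Recursive splits:
  root=10; inorder splits into left=[1, 6, 7], right=[12, 13, 21, 28]
  root=13; inorder splits into left=[12], right=[21, 28]
  root=28; inorder splits into left=[21], right=[]
  root=21; inorder splits into left=[], right=[]
  root=12; inorder splits into left=[], right=[]
  root=6; inorder splits into left=[1], right=[7]
  root=7; inorder splits into left=[], right=[]
  root=1; inorder splits into left=[], right=[]
Reconstructed level-order: [10, 6, 13, 1, 7, 12, 28, 21]


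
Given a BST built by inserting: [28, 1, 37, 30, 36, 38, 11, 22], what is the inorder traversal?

Tree insertion order: [28, 1, 37, 30, 36, 38, 11, 22]
Tree (level-order array): [28, 1, 37, None, 11, 30, 38, None, 22, None, 36]
Inorder traversal: [1, 11, 22, 28, 30, 36, 37, 38]


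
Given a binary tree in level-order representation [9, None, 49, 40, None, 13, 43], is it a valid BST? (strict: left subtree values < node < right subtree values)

Level-order array: [9, None, 49, 40, None, 13, 43]
Validate using subtree bounds (lo, hi): at each node, require lo < value < hi,
then recurse left with hi=value and right with lo=value.
Preorder trace (stopping at first violation):
  at node 9 with bounds (-inf, +inf): OK
  at node 49 with bounds (9, +inf): OK
  at node 40 with bounds (9, 49): OK
  at node 13 with bounds (9, 40): OK
  at node 43 with bounds (40, 49): OK
No violation found at any node.
Result: Valid BST


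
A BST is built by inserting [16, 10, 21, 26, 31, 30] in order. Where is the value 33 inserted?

Starting tree (level order): [16, 10, 21, None, None, None, 26, None, 31, 30]
Insertion path: 16 -> 21 -> 26 -> 31
Result: insert 33 as right child of 31
Final tree (level order): [16, 10, 21, None, None, None, 26, None, 31, 30, 33]


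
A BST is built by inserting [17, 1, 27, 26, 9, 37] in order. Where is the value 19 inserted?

Starting tree (level order): [17, 1, 27, None, 9, 26, 37]
Insertion path: 17 -> 27 -> 26
Result: insert 19 as left child of 26
Final tree (level order): [17, 1, 27, None, 9, 26, 37, None, None, 19]


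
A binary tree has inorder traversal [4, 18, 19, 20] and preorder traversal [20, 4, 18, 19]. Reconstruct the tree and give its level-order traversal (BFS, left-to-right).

Inorder:  [4, 18, 19, 20]
Preorder: [20, 4, 18, 19]
Algorithm: preorder visits root first, so consume preorder in order;
for each root, split the current inorder slice at that value into
left-subtree inorder and right-subtree inorder, then recurse.
Recursive splits:
  root=20; inorder splits into left=[4, 18, 19], right=[]
  root=4; inorder splits into left=[], right=[18, 19]
  root=18; inorder splits into left=[], right=[19]
  root=19; inorder splits into left=[], right=[]
Reconstructed level-order: [20, 4, 18, 19]


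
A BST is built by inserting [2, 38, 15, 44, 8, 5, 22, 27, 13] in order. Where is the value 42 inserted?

Starting tree (level order): [2, None, 38, 15, 44, 8, 22, None, None, 5, 13, None, 27]
Insertion path: 2 -> 38 -> 44
Result: insert 42 as left child of 44
Final tree (level order): [2, None, 38, 15, 44, 8, 22, 42, None, 5, 13, None, 27]


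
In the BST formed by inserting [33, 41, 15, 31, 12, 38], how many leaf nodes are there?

Tree built from: [33, 41, 15, 31, 12, 38]
Tree (level-order array): [33, 15, 41, 12, 31, 38]
Rule: A leaf has 0 children.
Per-node child counts:
  node 33: 2 child(ren)
  node 15: 2 child(ren)
  node 12: 0 child(ren)
  node 31: 0 child(ren)
  node 41: 1 child(ren)
  node 38: 0 child(ren)
Matching nodes: [12, 31, 38]
Count of leaf nodes: 3


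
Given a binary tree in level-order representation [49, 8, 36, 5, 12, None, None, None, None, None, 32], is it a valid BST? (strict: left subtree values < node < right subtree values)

Level-order array: [49, 8, 36, 5, 12, None, None, None, None, None, 32]
Validate using subtree bounds (lo, hi): at each node, require lo < value < hi,
then recurse left with hi=value and right with lo=value.
Preorder trace (stopping at first violation):
  at node 49 with bounds (-inf, +inf): OK
  at node 8 with bounds (-inf, 49): OK
  at node 5 with bounds (-inf, 8): OK
  at node 12 with bounds (8, 49): OK
  at node 32 with bounds (12, 49): OK
  at node 36 with bounds (49, +inf): VIOLATION
Node 36 violates its bound: not (49 < 36 < +inf).
Result: Not a valid BST


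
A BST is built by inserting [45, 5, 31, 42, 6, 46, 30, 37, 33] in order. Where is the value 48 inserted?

Starting tree (level order): [45, 5, 46, None, 31, None, None, 6, 42, None, 30, 37, None, None, None, 33]
Insertion path: 45 -> 46
Result: insert 48 as right child of 46
Final tree (level order): [45, 5, 46, None, 31, None, 48, 6, 42, None, None, None, 30, 37, None, None, None, 33]


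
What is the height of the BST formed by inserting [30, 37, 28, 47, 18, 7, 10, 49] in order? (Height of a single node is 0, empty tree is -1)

Insertion order: [30, 37, 28, 47, 18, 7, 10, 49]
Tree (level-order array): [30, 28, 37, 18, None, None, 47, 7, None, None, 49, None, 10]
Compute height bottom-up (empty subtree = -1):
  height(10) = 1 + max(-1, -1) = 0
  height(7) = 1 + max(-1, 0) = 1
  height(18) = 1 + max(1, -1) = 2
  height(28) = 1 + max(2, -1) = 3
  height(49) = 1 + max(-1, -1) = 0
  height(47) = 1 + max(-1, 0) = 1
  height(37) = 1 + max(-1, 1) = 2
  height(30) = 1 + max(3, 2) = 4
Height = 4


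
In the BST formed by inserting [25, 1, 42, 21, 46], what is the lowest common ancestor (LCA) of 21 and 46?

Tree insertion order: [25, 1, 42, 21, 46]
Tree (level-order array): [25, 1, 42, None, 21, None, 46]
In a BST, the LCA of p=21, q=46 is the first node v on the
root-to-leaf path with p <= v <= q (go left if both < v, right if both > v).
Walk from root:
  at 25: 21 <= 25 <= 46, this is the LCA
LCA = 25


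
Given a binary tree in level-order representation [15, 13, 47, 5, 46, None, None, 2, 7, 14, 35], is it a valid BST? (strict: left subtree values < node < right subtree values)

Level-order array: [15, 13, 47, 5, 46, None, None, 2, 7, 14, 35]
Validate using subtree bounds (lo, hi): at each node, require lo < value < hi,
then recurse left with hi=value and right with lo=value.
Preorder trace (stopping at first violation):
  at node 15 with bounds (-inf, +inf): OK
  at node 13 with bounds (-inf, 15): OK
  at node 5 with bounds (-inf, 13): OK
  at node 2 with bounds (-inf, 5): OK
  at node 7 with bounds (5, 13): OK
  at node 46 with bounds (13, 15): VIOLATION
Node 46 violates its bound: not (13 < 46 < 15).
Result: Not a valid BST


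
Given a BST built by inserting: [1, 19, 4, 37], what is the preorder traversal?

Tree insertion order: [1, 19, 4, 37]
Tree (level-order array): [1, None, 19, 4, 37]
Preorder traversal: [1, 19, 4, 37]


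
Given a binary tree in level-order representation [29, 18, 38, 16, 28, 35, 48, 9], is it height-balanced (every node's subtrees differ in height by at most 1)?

Tree (level-order array): [29, 18, 38, 16, 28, 35, 48, 9]
Definition: a tree is height-balanced if, at every node, |h(left) - h(right)| <= 1 (empty subtree has height -1).
Bottom-up per-node check:
  node 9: h_left=-1, h_right=-1, diff=0 [OK], height=0
  node 16: h_left=0, h_right=-1, diff=1 [OK], height=1
  node 28: h_left=-1, h_right=-1, diff=0 [OK], height=0
  node 18: h_left=1, h_right=0, diff=1 [OK], height=2
  node 35: h_left=-1, h_right=-1, diff=0 [OK], height=0
  node 48: h_left=-1, h_right=-1, diff=0 [OK], height=0
  node 38: h_left=0, h_right=0, diff=0 [OK], height=1
  node 29: h_left=2, h_right=1, diff=1 [OK], height=3
All nodes satisfy the balance condition.
Result: Balanced


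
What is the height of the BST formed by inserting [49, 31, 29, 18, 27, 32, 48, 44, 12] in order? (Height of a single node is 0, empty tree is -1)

Insertion order: [49, 31, 29, 18, 27, 32, 48, 44, 12]
Tree (level-order array): [49, 31, None, 29, 32, 18, None, None, 48, 12, 27, 44]
Compute height bottom-up (empty subtree = -1):
  height(12) = 1 + max(-1, -1) = 0
  height(27) = 1 + max(-1, -1) = 0
  height(18) = 1 + max(0, 0) = 1
  height(29) = 1 + max(1, -1) = 2
  height(44) = 1 + max(-1, -1) = 0
  height(48) = 1 + max(0, -1) = 1
  height(32) = 1 + max(-1, 1) = 2
  height(31) = 1 + max(2, 2) = 3
  height(49) = 1 + max(3, -1) = 4
Height = 4


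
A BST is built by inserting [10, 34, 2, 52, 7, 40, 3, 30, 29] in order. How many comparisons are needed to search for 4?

Search path for 4: 10 -> 2 -> 7 -> 3
Found: False
Comparisons: 4


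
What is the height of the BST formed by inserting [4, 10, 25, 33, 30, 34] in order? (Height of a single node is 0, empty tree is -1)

Insertion order: [4, 10, 25, 33, 30, 34]
Tree (level-order array): [4, None, 10, None, 25, None, 33, 30, 34]
Compute height bottom-up (empty subtree = -1):
  height(30) = 1 + max(-1, -1) = 0
  height(34) = 1 + max(-1, -1) = 0
  height(33) = 1 + max(0, 0) = 1
  height(25) = 1 + max(-1, 1) = 2
  height(10) = 1 + max(-1, 2) = 3
  height(4) = 1 + max(-1, 3) = 4
Height = 4


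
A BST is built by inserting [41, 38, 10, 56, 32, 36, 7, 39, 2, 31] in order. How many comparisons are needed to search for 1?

Search path for 1: 41 -> 38 -> 10 -> 7 -> 2
Found: False
Comparisons: 5


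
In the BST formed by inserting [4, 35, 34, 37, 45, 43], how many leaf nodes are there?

Tree built from: [4, 35, 34, 37, 45, 43]
Tree (level-order array): [4, None, 35, 34, 37, None, None, None, 45, 43]
Rule: A leaf has 0 children.
Per-node child counts:
  node 4: 1 child(ren)
  node 35: 2 child(ren)
  node 34: 0 child(ren)
  node 37: 1 child(ren)
  node 45: 1 child(ren)
  node 43: 0 child(ren)
Matching nodes: [34, 43]
Count of leaf nodes: 2


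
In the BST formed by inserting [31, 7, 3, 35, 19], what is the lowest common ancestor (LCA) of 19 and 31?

Tree insertion order: [31, 7, 3, 35, 19]
Tree (level-order array): [31, 7, 35, 3, 19]
In a BST, the LCA of p=19, q=31 is the first node v on the
root-to-leaf path with p <= v <= q (go left if both < v, right if both > v).
Walk from root:
  at 31: 19 <= 31 <= 31, this is the LCA
LCA = 31


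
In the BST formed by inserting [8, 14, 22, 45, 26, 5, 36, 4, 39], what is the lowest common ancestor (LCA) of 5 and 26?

Tree insertion order: [8, 14, 22, 45, 26, 5, 36, 4, 39]
Tree (level-order array): [8, 5, 14, 4, None, None, 22, None, None, None, 45, 26, None, None, 36, None, 39]
In a BST, the LCA of p=5, q=26 is the first node v on the
root-to-leaf path with p <= v <= q (go left if both < v, right if both > v).
Walk from root:
  at 8: 5 <= 8 <= 26, this is the LCA
LCA = 8


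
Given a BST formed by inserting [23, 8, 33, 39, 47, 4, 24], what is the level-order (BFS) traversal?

Tree insertion order: [23, 8, 33, 39, 47, 4, 24]
Tree (level-order array): [23, 8, 33, 4, None, 24, 39, None, None, None, None, None, 47]
BFS from the root, enqueuing left then right child of each popped node:
  queue [23] -> pop 23, enqueue [8, 33], visited so far: [23]
  queue [8, 33] -> pop 8, enqueue [4], visited so far: [23, 8]
  queue [33, 4] -> pop 33, enqueue [24, 39], visited so far: [23, 8, 33]
  queue [4, 24, 39] -> pop 4, enqueue [none], visited so far: [23, 8, 33, 4]
  queue [24, 39] -> pop 24, enqueue [none], visited so far: [23, 8, 33, 4, 24]
  queue [39] -> pop 39, enqueue [47], visited so far: [23, 8, 33, 4, 24, 39]
  queue [47] -> pop 47, enqueue [none], visited so far: [23, 8, 33, 4, 24, 39, 47]
Result: [23, 8, 33, 4, 24, 39, 47]


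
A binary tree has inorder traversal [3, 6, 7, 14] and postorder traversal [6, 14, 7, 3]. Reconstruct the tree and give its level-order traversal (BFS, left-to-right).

Inorder:   [3, 6, 7, 14]
Postorder: [6, 14, 7, 3]
Algorithm: postorder visits root last, so walk postorder right-to-left;
each value is the root of the current inorder slice — split it at that
value, recurse on the right subtree first, then the left.
Recursive splits:
  root=3; inorder splits into left=[], right=[6, 7, 14]
  root=7; inorder splits into left=[6], right=[14]
  root=14; inorder splits into left=[], right=[]
  root=6; inorder splits into left=[], right=[]
Reconstructed level-order: [3, 7, 6, 14]


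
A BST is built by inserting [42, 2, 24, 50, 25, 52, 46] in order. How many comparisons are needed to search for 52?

Search path for 52: 42 -> 50 -> 52
Found: True
Comparisons: 3


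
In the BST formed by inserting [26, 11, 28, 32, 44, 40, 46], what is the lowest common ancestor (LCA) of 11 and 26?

Tree insertion order: [26, 11, 28, 32, 44, 40, 46]
Tree (level-order array): [26, 11, 28, None, None, None, 32, None, 44, 40, 46]
In a BST, the LCA of p=11, q=26 is the first node v on the
root-to-leaf path with p <= v <= q (go left if both < v, right if both > v).
Walk from root:
  at 26: 11 <= 26 <= 26, this is the LCA
LCA = 26


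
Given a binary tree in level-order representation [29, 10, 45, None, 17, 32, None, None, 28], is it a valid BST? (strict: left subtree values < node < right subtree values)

Level-order array: [29, 10, 45, None, 17, 32, None, None, 28]
Validate using subtree bounds (lo, hi): at each node, require lo < value < hi,
then recurse left with hi=value and right with lo=value.
Preorder trace (stopping at first violation):
  at node 29 with bounds (-inf, +inf): OK
  at node 10 with bounds (-inf, 29): OK
  at node 17 with bounds (10, 29): OK
  at node 28 with bounds (17, 29): OK
  at node 45 with bounds (29, +inf): OK
  at node 32 with bounds (29, 45): OK
No violation found at any node.
Result: Valid BST


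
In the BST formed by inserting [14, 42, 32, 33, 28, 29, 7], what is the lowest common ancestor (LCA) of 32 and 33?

Tree insertion order: [14, 42, 32, 33, 28, 29, 7]
Tree (level-order array): [14, 7, 42, None, None, 32, None, 28, 33, None, 29]
In a BST, the LCA of p=32, q=33 is the first node v on the
root-to-leaf path with p <= v <= q (go left if both < v, right if both > v).
Walk from root:
  at 14: both 32 and 33 > 14, go right
  at 42: both 32 and 33 < 42, go left
  at 32: 32 <= 32 <= 33, this is the LCA
LCA = 32


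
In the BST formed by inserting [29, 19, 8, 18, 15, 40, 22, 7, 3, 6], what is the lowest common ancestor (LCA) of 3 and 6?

Tree insertion order: [29, 19, 8, 18, 15, 40, 22, 7, 3, 6]
Tree (level-order array): [29, 19, 40, 8, 22, None, None, 7, 18, None, None, 3, None, 15, None, None, 6]
In a BST, the LCA of p=3, q=6 is the first node v on the
root-to-leaf path with p <= v <= q (go left if both < v, right if both > v).
Walk from root:
  at 29: both 3 and 6 < 29, go left
  at 19: both 3 and 6 < 19, go left
  at 8: both 3 and 6 < 8, go left
  at 7: both 3 and 6 < 7, go left
  at 3: 3 <= 3 <= 6, this is the LCA
LCA = 3


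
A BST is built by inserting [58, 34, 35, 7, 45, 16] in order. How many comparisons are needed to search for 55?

Search path for 55: 58 -> 34 -> 35 -> 45
Found: False
Comparisons: 4


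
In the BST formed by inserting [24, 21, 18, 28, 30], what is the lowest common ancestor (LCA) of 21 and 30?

Tree insertion order: [24, 21, 18, 28, 30]
Tree (level-order array): [24, 21, 28, 18, None, None, 30]
In a BST, the LCA of p=21, q=30 is the first node v on the
root-to-leaf path with p <= v <= q (go left if both < v, right if both > v).
Walk from root:
  at 24: 21 <= 24 <= 30, this is the LCA
LCA = 24


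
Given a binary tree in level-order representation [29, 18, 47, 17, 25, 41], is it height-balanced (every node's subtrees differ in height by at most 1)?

Tree (level-order array): [29, 18, 47, 17, 25, 41]
Definition: a tree is height-balanced if, at every node, |h(left) - h(right)| <= 1 (empty subtree has height -1).
Bottom-up per-node check:
  node 17: h_left=-1, h_right=-1, diff=0 [OK], height=0
  node 25: h_left=-1, h_right=-1, diff=0 [OK], height=0
  node 18: h_left=0, h_right=0, diff=0 [OK], height=1
  node 41: h_left=-1, h_right=-1, diff=0 [OK], height=0
  node 47: h_left=0, h_right=-1, diff=1 [OK], height=1
  node 29: h_left=1, h_right=1, diff=0 [OK], height=2
All nodes satisfy the balance condition.
Result: Balanced


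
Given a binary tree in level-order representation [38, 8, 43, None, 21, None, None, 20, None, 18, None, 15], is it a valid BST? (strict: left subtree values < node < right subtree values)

Level-order array: [38, 8, 43, None, 21, None, None, 20, None, 18, None, 15]
Validate using subtree bounds (lo, hi): at each node, require lo < value < hi,
then recurse left with hi=value and right with lo=value.
Preorder trace (stopping at first violation):
  at node 38 with bounds (-inf, +inf): OK
  at node 8 with bounds (-inf, 38): OK
  at node 21 with bounds (8, 38): OK
  at node 20 with bounds (8, 21): OK
  at node 18 with bounds (8, 20): OK
  at node 15 with bounds (8, 18): OK
  at node 43 with bounds (38, +inf): OK
No violation found at any node.
Result: Valid BST


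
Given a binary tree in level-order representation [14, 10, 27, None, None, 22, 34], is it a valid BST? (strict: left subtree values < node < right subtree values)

Level-order array: [14, 10, 27, None, None, 22, 34]
Validate using subtree bounds (lo, hi): at each node, require lo < value < hi,
then recurse left with hi=value and right with lo=value.
Preorder trace (stopping at first violation):
  at node 14 with bounds (-inf, +inf): OK
  at node 10 with bounds (-inf, 14): OK
  at node 27 with bounds (14, +inf): OK
  at node 22 with bounds (14, 27): OK
  at node 34 with bounds (27, +inf): OK
No violation found at any node.
Result: Valid BST


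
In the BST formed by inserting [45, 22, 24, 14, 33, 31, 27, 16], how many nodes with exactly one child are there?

Tree built from: [45, 22, 24, 14, 33, 31, 27, 16]
Tree (level-order array): [45, 22, None, 14, 24, None, 16, None, 33, None, None, 31, None, 27]
Rule: These are nodes with exactly 1 non-null child.
Per-node child counts:
  node 45: 1 child(ren)
  node 22: 2 child(ren)
  node 14: 1 child(ren)
  node 16: 0 child(ren)
  node 24: 1 child(ren)
  node 33: 1 child(ren)
  node 31: 1 child(ren)
  node 27: 0 child(ren)
Matching nodes: [45, 14, 24, 33, 31]
Count of nodes with exactly one child: 5


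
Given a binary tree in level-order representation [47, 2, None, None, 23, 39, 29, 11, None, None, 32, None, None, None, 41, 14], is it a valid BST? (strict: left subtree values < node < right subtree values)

Level-order array: [47, 2, None, None, 23, 39, 29, 11, None, None, 32, None, None, None, 41, 14]
Validate using subtree bounds (lo, hi): at each node, require lo < value < hi,
then recurse left with hi=value and right with lo=value.
Preorder trace (stopping at first violation):
  at node 47 with bounds (-inf, +inf): OK
  at node 2 with bounds (-inf, 47): OK
  at node 23 with bounds (2, 47): OK
  at node 39 with bounds (2, 23): VIOLATION
Node 39 violates its bound: not (2 < 39 < 23).
Result: Not a valid BST


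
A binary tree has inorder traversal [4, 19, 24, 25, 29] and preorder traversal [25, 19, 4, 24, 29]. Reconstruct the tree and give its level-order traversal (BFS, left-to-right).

Inorder:  [4, 19, 24, 25, 29]
Preorder: [25, 19, 4, 24, 29]
Algorithm: preorder visits root first, so consume preorder in order;
for each root, split the current inorder slice at that value into
left-subtree inorder and right-subtree inorder, then recurse.
Recursive splits:
  root=25; inorder splits into left=[4, 19, 24], right=[29]
  root=19; inorder splits into left=[4], right=[24]
  root=4; inorder splits into left=[], right=[]
  root=24; inorder splits into left=[], right=[]
  root=29; inorder splits into left=[], right=[]
Reconstructed level-order: [25, 19, 29, 4, 24]


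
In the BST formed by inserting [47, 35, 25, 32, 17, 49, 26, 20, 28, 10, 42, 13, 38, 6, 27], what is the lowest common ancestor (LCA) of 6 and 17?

Tree insertion order: [47, 35, 25, 32, 17, 49, 26, 20, 28, 10, 42, 13, 38, 6, 27]
Tree (level-order array): [47, 35, 49, 25, 42, None, None, 17, 32, 38, None, 10, 20, 26, None, None, None, 6, 13, None, None, None, 28, None, None, None, None, 27]
In a BST, the LCA of p=6, q=17 is the first node v on the
root-to-leaf path with p <= v <= q (go left if both < v, right if both > v).
Walk from root:
  at 47: both 6 and 17 < 47, go left
  at 35: both 6 and 17 < 35, go left
  at 25: both 6 and 17 < 25, go left
  at 17: 6 <= 17 <= 17, this is the LCA
LCA = 17


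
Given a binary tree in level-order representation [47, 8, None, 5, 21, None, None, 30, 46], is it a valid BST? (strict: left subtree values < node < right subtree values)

Level-order array: [47, 8, None, 5, 21, None, None, 30, 46]
Validate using subtree bounds (lo, hi): at each node, require lo < value < hi,
then recurse left with hi=value and right with lo=value.
Preorder trace (stopping at first violation):
  at node 47 with bounds (-inf, +inf): OK
  at node 8 with bounds (-inf, 47): OK
  at node 5 with bounds (-inf, 8): OK
  at node 21 with bounds (8, 47): OK
  at node 30 with bounds (8, 21): VIOLATION
Node 30 violates its bound: not (8 < 30 < 21).
Result: Not a valid BST


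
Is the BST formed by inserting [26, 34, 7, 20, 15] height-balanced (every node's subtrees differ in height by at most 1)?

Tree (level-order array): [26, 7, 34, None, 20, None, None, 15]
Definition: a tree is height-balanced if, at every node, |h(left) - h(right)| <= 1 (empty subtree has height -1).
Bottom-up per-node check:
  node 15: h_left=-1, h_right=-1, diff=0 [OK], height=0
  node 20: h_left=0, h_right=-1, diff=1 [OK], height=1
  node 7: h_left=-1, h_right=1, diff=2 [FAIL (|-1-1|=2 > 1)], height=2
  node 34: h_left=-1, h_right=-1, diff=0 [OK], height=0
  node 26: h_left=2, h_right=0, diff=2 [FAIL (|2-0|=2 > 1)], height=3
Node 7 violates the condition: |-1 - 1| = 2 > 1.
Result: Not balanced


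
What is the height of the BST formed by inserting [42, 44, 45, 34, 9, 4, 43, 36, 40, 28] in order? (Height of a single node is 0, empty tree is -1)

Insertion order: [42, 44, 45, 34, 9, 4, 43, 36, 40, 28]
Tree (level-order array): [42, 34, 44, 9, 36, 43, 45, 4, 28, None, 40]
Compute height bottom-up (empty subtree = -1):
  height(4) = 1 + max(-1, -1) = 0
  height(28) = 1 + max(-1, -1) = 0
  height(9) = 1 + max(0, 0) = 1
  height(40) = 1 + max(-1, -1) = 0
  height(36) = 1 + max(-1, 0) = 1
  height(34) = 1 + max(1, 1) = 2
  height(43) = 1 + max(-1, -1) = 0
  height(45) = 1 + max(-1, -1) = 0
  height(44) = 1 + max(0, 0) = 1
  height(42) = 1 + max(2, 1) = 3
Height = 3


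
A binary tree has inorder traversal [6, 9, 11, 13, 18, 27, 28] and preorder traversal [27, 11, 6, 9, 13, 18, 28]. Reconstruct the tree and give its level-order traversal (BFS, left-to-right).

Inorder:  [6, 9, 11, 13, 18, 27, 28]
Preorder: [27, 11, 6, 9, 13, 18, 28]
Algorithm: preorder visits root first, so consume preorder in order;
for each root, split the current inorder slice at that value into
left-subtree inorder and right-subtree inorder, then recurse.
Recursive splits:
  root=27; inorder splits into left=[6, 9, 11, 13, 18], right=[28]
  root=11; inorder splits into left=[6, 9], right=[13, 18]
  root=6; inorder splits into left=[], right=[9]
  root=9; inorder splits into left=[], right=[]
  root=13; inorder splits into left=[], right=[18]
  root=18; inorder splits into left=[], right=[]
  root=28; inorder splits into left=[], right=[]
Reconstructed level-order: [27, 11, 28, 6, 13, 9, 18]


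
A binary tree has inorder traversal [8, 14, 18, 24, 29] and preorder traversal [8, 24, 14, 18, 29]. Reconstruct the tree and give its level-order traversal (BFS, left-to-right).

Inorder:  [8, 14, 18, 24, 29]
Preorder: [8, 24, 14, 18, 29]
Algorithm: preorder visits root first, so consume preorder in order;
for each root, split the current inorder slice at that value into
left-subtree inorder and right-subtree inorder, then recurse.
Recursive splits:
  root=8; inorder splits into left=[], right=[14, 18, 24, 29]
  root=24; inorder splits into left=[14, 18], right=[29]
  root=14; inorder splits into left=[], right=[18]
  root=18; inorder splits into left=[], right=[]
  root=29; inorder splits into left=[], right=[]
Reconstructed level-order: [8, 24, 14, 29, 18]


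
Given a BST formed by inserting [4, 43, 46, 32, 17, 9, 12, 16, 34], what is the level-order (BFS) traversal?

Tree insertion order: [4, 43, 46, 32, 17, 9, 12, 16, 34]
Tree (level-order array): [4, None, 43, 32, 46, 17, 34, None, None, 9, None, None, None, None, 12, None, 16]
BFS from the root, enqueuing left then right child of each popped node:
  queue [4] -> pop 4, enqueue [43], visited so far: [4]
  queue [43] -> pop 43, enqueue [32, 46], visited so far: [4, 43]
  queue [32, 46] -> pop 32, enqueue [17, 34], visited so far: [4, 43, 32]
  queue [46, 17, 34] -> pop 46, enqueue [none], visited so far: [4, 43, 32, 46]
  queue [17, 34] -> pop 17, enqueue [9], visited so far: [4, 43, 32, 46, 17]
  queue [34, 9] -> pop 34, enqueue [none], visited so far: [4, 43, 32, 46, 17, 34]
  queue [9] -> pop 9, enqueue [12], visited so far: [4, 43, 32, 46, 17, 34, 9]
  queue [12] -> pop 12, enqueue [16], visited so far: [4, 43, 32, 46, 17, 34, 9, 12]
  queue [16] -> pop 16, enqueue [none], visited so far: [4, 43, 32, 46, 17, 34, 9, 12, 16]
Result: [4, 43, 32, 46, 17, 34, 9, 12, 16]


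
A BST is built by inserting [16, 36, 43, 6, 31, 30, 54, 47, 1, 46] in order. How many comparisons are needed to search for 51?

Search path for 51: 16 -> 36 -> 43 -> 54 -> 47
Found: False
Comparisons: 5


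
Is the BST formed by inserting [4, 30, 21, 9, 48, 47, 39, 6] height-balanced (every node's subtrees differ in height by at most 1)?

Tree (level-order array): [4, None, 30, 21, 48, 9, None, 47, None, 6, None, 39]
Definition: a tree is height-balanced if, at every node, |h(left) - h(right)| <= 1 (empty subtree has height -1).
Bottom-up per-node check:
  node 6: h_left=-1, h_right=-1, diff=0 [OK], height=0
  node 9: h_left=0, h_right=-1, diff=1 [OK], height=1
  node 21: h_left=1, h_right=-1, diff=2 [FAIL (|1--1|=2 > 1)], height=2
  node 39: h_left=-1, h_right=-1, diff=0 [OK], height=0
  node 47: h_left=0, h_right=-1, diff=1 [OK], height=1
  node 48: h_left=1, h_right=-1, diff=2 [FAIL (|1--1|=2 > 1)], height=2
  node 30: h_left=2, h_right=2, diff=0 [OK], height=3
  node 4: h_left=-1, h_right=3, diff=4 [FAIL (|-1-3|=4 > 1)], height=4
Node 21 violates the condition: |1 - -1| = 2 > 1.
Result: Not balanced


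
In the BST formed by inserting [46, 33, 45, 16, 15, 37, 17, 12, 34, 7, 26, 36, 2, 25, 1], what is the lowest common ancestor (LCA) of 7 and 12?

Tree insertion order: [46, 33, 45, 16, 15, 37, 17, 12, 34, 7, 26, 36, 2, 25, 1]
Tree (level-order array): [46, 33, None, 16, 45, 15, 17, 37, None, 12, None, None, 26, 34, None, 7, None, 25, None, None, 36, 2, None, None, None, None, None, 1]
In a BST, the LCA of p=7, q=12 is the first node v on the
root-to-leaf path with p <= v <= q (go left if both < v, right if both > v).
Walk from root:
  at 46: both 7 and 12 < 46, go left
  at 33: both 7 and 12 < 33, go left
  at 16: both 7 and 12 < 16, go left
  at 15: both 7 and 12 < 15, go left
  at 12: 7 <= 12 <= 12, this is the LCA
LCA = 12


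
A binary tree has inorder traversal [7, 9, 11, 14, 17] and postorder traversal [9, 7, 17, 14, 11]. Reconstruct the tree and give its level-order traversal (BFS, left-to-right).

Inorder:   [7, 9, 11, 14, 17]
Postorder: [9, 7, 17, 14, 11]
Algorithm: postorder visits root last, so walk postorder right-to-left;
each value is the root of the current inorder slice — split it at that
value, recurse on the right subtree first, then the left.
Recursive splits:
  root=11; inorder splits into left=[7, 9], right=[14, 17]
  root=14; inorder splits into left=[], right=[17]
  root=17; inorder splits into left=[], right=[]
  root=7; inorder splits into left=[], right=[9]
  root=9; inorder splits into left=[], right=[]
Reconstructed level-order: [11, 7, 14, 9, 17]


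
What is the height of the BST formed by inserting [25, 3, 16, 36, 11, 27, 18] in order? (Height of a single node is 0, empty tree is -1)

Insertion order: [25, 3, 16, 36, 11, 27, 18]
Tree (level-order array): [25, 3, 36, None, 16, 27, None, 11, 18]
Compute height bottom-up (empty subtree = -1):
  height(11) = 1 + max(-1, -1) = 0
  height(18) = 1 + max(-1, -1) = 0
  height(16) = 1 + max(0, 0) = 1
  height(3) = 1 + max(-1, 1) = 2
  height(27) = 1 + max(-1, -1) = 0
  height(36) = 1 + max(0, -1) = 1
  height(25) = 1 + max(2, 1) = 3
Height = 3


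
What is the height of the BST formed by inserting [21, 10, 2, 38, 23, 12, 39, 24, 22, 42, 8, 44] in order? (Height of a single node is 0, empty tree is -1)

Insertion order: [21, 10, 2, 38, 23, 12, 39, 24, 22, 42, 8, 44]
Tree (level-order array): [21, 10, 38, 2, 12, 23, 39, None, 8, None, None, 22, 24, None, 42, None, None, None, None, None, None, None, 44]
Compute height bottom-up (empty subtree = -1):
  height(8) = 1 + max(-1, -1) = 0
  height(2) = 1 + max(-1, 0) = 1
  height(12) = 1 + max(-1, -1) = 0
  height(10) = 1 + max(1, 0) = 2
  height(22) = 1 + max(-1, -1) = 0
  height(24) = 1 + max(-1, -1) = 0
  height(23) = 1 + max(0, 0) = 1
  height(44) = 1 + max(-1, -1) = 0
  height(42) = 1 + max(-1, 0) = 1
  height(39) = 1 + max(-1, 1) = 2
  height(38) = 1 + max(1, 2) = 3
  height(21) = 1 + max(2, 3) = 4
Height = 4


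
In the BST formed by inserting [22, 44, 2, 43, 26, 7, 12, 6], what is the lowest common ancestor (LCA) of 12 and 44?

Tree insertion order: [22, 44, 2, 43, 26, 7, 12, 6]
Tree (level-order array): [22, 2, 44, None, 7, 43, None, 6, 12, 26]
In a BST, the LCA of p=12, q=44 is the first node v on the
root-to-leaf path with p <= v <= q (go left if both < v, right if both > v).
Walk from root:
  at 22: 12 <= 22 <= 44, this is the LCA
LCA = 22


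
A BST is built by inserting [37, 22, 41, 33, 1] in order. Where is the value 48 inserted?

Starting tree (level order): [37, 22, 41, 1, 33]
Insertion path: 37 -> 41
Result: insert 48 as right child of 41
Final tree (level order): [37, 22, 41, 1, 33, None, 48]


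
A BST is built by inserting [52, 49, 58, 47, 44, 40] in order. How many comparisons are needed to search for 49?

Search path for 49: 52 -> 49
Found: True
Comparisons: 2


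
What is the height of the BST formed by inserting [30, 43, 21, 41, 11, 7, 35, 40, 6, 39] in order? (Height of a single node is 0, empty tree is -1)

Insertion order: [30, 43, 21, 41, 11, 7, 35, 40, 6, 39]
Tree (level-order array): [30, 21, 43, 11, None, 41, None, 7, None, 35, None, 6, None, None, 40, None, None, 39]
Compute height bottom-up (empty subtree = -1):
  height(6) = 1 + max(-1, -1) = 0
  height(7) = 1 + max(0, -1) = 1
  height(11) = 1 + max(1, -1) = 2
  height(21) = 1 + max(2, -1) = 3
  height(39) = 1 + max(-1, -1) = 0
  height(40) = 1 + max(0, -1) = 1
  height(35) = 1 + max(-1, 1) = 2
  height(41) = 1 + max(2, -1) = 3
  height(43) = 1 + max(3, -1) = 4
  height(30) = 1 + max(3, 4) = 5
Height = 5


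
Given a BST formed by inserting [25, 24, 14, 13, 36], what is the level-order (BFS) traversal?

Tree insertion order: [25, 24, 14, 13, 36]
Tree (level-order array): [25, 24, 36, 14, None, None, None, 13]
BFS from the root, enqueuing left then right child of each popped node:
  queue [25] -> pop 25, enqueue [24, 36], visited so far: [25]
  queue [24, 36] -> pop 24, enqueue [14], visited so far: [25, 24]
  queue [36, 14] -> pop 36, enqueue [none], visited so far: [25, 24, 36]
  queue [14] -> pop 14, enqueue [13], visited so far: [25, 24, 36, 14]
  queue [13] -> pop 13, enqueue [none], visited so far: [25, 24, 36, 14, 13]
Result: [25, 24, 36, 14, 13]


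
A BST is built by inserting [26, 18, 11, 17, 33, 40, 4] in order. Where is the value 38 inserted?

Starting tree (level order): [26, 18, 33, 11, None, None, 40, 4, 17]
Insertion path: 26 -> 33 -> 40
Result: insert 38 as left child of 40
Final tree (level order): [26, 18, 33, 11, None, None, 40, 4, 17, 38]


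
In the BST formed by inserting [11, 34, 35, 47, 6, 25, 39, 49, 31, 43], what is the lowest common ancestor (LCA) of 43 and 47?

Tree insertion order: [11, 34, 35, 47, 6, 25, 39, 49, 31, 43]
Tree (level-order array): [11, 6, 34, None, None, 25, 35, None, 31, None, 47, None, None, 39, 49, None, 43]
In a BST, the LCA of p=43, q=47 is the first node v on the
root-to-leaf path with p <= v <= q (go left if both < v, right if both > v).
Walk from root:
  at 11: both 43 and 47 > 11, go right
  at 34: both 43 and 47 > 34, go right
  at 35: both 43 and 47 > 35, go right
  at 47: 43 <= 47 <= 47, this is the LCA
LCA = 47


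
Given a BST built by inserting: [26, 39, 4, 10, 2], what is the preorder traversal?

Tree insertion order: [26, 39, 4, 10, 2]
Tree (level-order array): [26, 4, 39, 2, 10]
Preorder traversal: [26, 4, 2, 10, 39]


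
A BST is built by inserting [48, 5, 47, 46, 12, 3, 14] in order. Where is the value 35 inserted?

Starting tree (level order): [48, 5, None, 3, 47, None, None, 46, None, 12, None, None, 14]
Insertion path: 48 -> 5 -> 47 -> 46 -> 12 -> 14
Result: insert 35 as right child of 14
Final tree (level order): [48, 5, None, 3, 47, None, None, 46, None, 12, None, None, 14, None, 35]


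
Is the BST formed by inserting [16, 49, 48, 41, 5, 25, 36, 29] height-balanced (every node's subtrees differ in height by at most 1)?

Tree (level-order array): [16, 5, 49, None, None, 48, None, 41, None, 25, None, None, 36, 29]
Definition: a tree is height-balanced if, at every node, |h(left) - h(right)| <= 1 (empty subtree has height -1).
Bottom-up per-node check:
  node 5: h_left=-1, h_right=-1, diff=0 [OK], height=0
  node 29: h_left=-1, h_right=-1, diff=0 [OK], height=0
  node 36: h_left=0, h_right=-1, diff=1 [OK], height=1
  node 25: h_left=-1, h_right=1, diff=2 [FAIL (|-1-1|=2 > 1)], height=2
  node 41: h_left=2, h_right=-1, diff=3 [FAIL (|2--1|=3 > 1)], height=3
  node 48: h_left=3, h_right=-1, diff=4 [FAIL (|3--1|=4 > 1)], height=4
  node 49: h_left=4, h_right=-1, diff=5 [FAIL (|4--1|=5 > 1)], height=5
  node 16: h_left=0, h_right=5, diff=5 [FAIL (|0-5|=5 > 1)], height=6
Node 25 violates the condition: |-1 - 1| = 2 > 1.
Result: Not balanced


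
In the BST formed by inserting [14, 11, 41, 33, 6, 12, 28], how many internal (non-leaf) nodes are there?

Tree built from: [14, 11, 41, 33, 6, 12, 28]
Tree (level-order array): [14, 11, 41, 6, 12, 33, None, None, None, None, None, 28]
Rule: An internal node has at least one child.
Per-node child counts:
  node 14: 2 child(ren)
  node 11: 2 child(ren)
  node 6: 0 child(ren)
  node 12: 0 child(ren)
  node 41: 1 child(ren)
  node 33: 1 child(ren)
  node 28: 0 child(ren)
Matching nodes: [14, 11, 41, 33]
Count of internal (non-leaf) nodes: 4


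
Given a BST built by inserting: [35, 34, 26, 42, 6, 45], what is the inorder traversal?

Tree insertion order: [35, 34, 26, 42, 6, 45]
Tree (level-order array): [35, 34, 42, 26, None, None, 45, 6]
Inorder traversal: [6, 26, 34, 35, 42, 45]


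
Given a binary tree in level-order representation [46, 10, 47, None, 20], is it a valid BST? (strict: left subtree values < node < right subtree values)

Level-order array: [46, 10, 47, None, 20]
Validate using subtree bounds (lo, hi): at each node, require lo < value < hi,
then recurse left with hi=value and right with lo=value.
Preorder trace (stopping at first violation):
  at node 46 with bounds (-inf, +inf): OK
  at node 10 with bounds (-inf, 46): OK
  at node 20 with bounds (10, 46): OK
  at node 47 with bounds (46, +inf): OK
No violation found at any node.
Result: Valid BST


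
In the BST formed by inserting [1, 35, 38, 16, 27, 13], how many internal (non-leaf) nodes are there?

Tree built from: [1, 35, 38, 16, 27, 13]
Tree (level-order array): [1, None, 35, 16, 38, 13, 27]
Rule: An internal node has at least one child.
Per-node child counts:
  node 1: 1 child(ren)
  node 35: 2 child(ren)
  node 16: 2 child(ren)
  node 13: 0 child(ren)
  node 27: 0 child(ren)
  node 38: 0 child(ren)
Matching nodes: [1, 35, 16]
Count of internal (non-leaf) nodes: 3


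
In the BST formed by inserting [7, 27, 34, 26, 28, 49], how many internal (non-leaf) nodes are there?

Tree built from: [7, 27, 34, 26, 28, 49]
Tree (level-order array): [7, None, 27, 26, 34, None, None, 28, 49]
Rule: An internal node has at least one child.
Per-node child counts:
  node 7: 1 child(ren)
  node 27: 2 child(ren)
  node 26: 0 child(ren)
  node 34: 2 child(ren)
  node 28: 0 child(ren)
  node 49: 0 child(ren)
Matching nodes: [7, 27, 34]
Count of internal (non-leaf) nodes: 3


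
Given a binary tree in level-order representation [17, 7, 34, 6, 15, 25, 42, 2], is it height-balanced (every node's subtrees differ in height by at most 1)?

Tree (level-order array): [17, 7, 34, 6, 15, 25, 42, 2]
Definition: a tree is height-balanced if, at every node, |h(left) - h(right)| <= 1 (empty subtree has height -1).
Bottom-up per-node check:
  node 2: h_left=-1, h_right=-1, diff=0 [OK], height=0
  node 6: h_left=0, h_right=-1, diff=1 [OK], height=1
  node 15: h_left=-1, h_right=-1, diff=0 [OK], height=0
  node 7: h_left=1, h_right=0, diff=1 [OK], height=2
  node 25: h_left=-1, h_right=-1, diff=0 [OK], height=0
  node 42: h_left=-1, h_right=-1, diff=0 [OK], height=0
  node 34: h_left=0, h_right=0, diff=0 [OK], height=1
  node 17: h_left=2, h_right=1, diff=1 [OK], height=3
All nodes satisfy the balance condition.
Result: Balanced
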